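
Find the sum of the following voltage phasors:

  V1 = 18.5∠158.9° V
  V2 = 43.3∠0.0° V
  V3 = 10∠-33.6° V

Step 1 — Convert each phasor to rectangular form:
  V1 = 18.5·(cos(158.9°) + j·sin(158.9°)) = -17.26 + j6.66 V
  V2 = 43.3·(cos(0.0°) + j·sin(0.0°)) = 43.3 V
  V3 = 10·(cos(-33.6°) + j·sin(-33.6°)) = 8.329 - j5.534 V
Step 2 — Sum components: V_total = 34.37 + j1.126 V.
Step 3 — Convert to polar: |V_total| = 34.39 V, ∠V_total = 1.9°.

V_total = 34.39∠1.9° V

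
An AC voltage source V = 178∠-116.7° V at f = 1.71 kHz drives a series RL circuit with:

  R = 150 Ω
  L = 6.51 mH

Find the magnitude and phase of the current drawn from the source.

Step 1 — Angular frequency: ω = 2π·f = 2π·1710 = 1.074e+04 rad/s.
Step 2 — Component impedances:
  R: Z = R = 150 Ω
  L: Z = jωL = j·1.074e+04·0.00651 = 0 + j69.95 Ω
Step 3 — Series combination: Z_total = R + L = 150 + j69.95 Ω = 165.5∠25.0° Ω.
Step 4 — Source phasor: V = 178∠-116.7° V = -79.98 - j159 V.
Step 5 — Ohm's law: I = V / Z_total = (-79.98 - j159) / (150 + j69.95) = -0.844 - j0.6666 A.
Step 6 — Convert to polar: |I| = 1.075 A, ∠I = -141.7°.

I = 1.075∠-141.7° A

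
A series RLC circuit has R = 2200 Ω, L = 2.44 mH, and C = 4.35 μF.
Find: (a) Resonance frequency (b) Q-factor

Step 1 — Resonance condition Im(Z)=0 gives ω₀ = 1/√(LC).
Step 2 — ω₀ = 1/√(0.00244·4.35e-06) = 9706 rad/s.
Step 3 — f₀ = ω₀/(2π) = 1545 Hz.
Step 4 — Series Q: Q = ω₀L/R = 9706·0.00244/2200 = 0.01077.

(a) f₀ = 1545 Hz  (b) Q = 0.01077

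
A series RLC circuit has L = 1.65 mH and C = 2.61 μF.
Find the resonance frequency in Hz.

Step 1 — Resonance condition Im(Z)=0 gives ω₀ = 1/√(LC).
Step 2 — ω₀ = 1/√(0.00165·2.61e-06) = 1.524e+04 rad/s.
Step 3 — f₀ = ω₀/(2π) = 2425 Hz.

f₀ = 2425 Hz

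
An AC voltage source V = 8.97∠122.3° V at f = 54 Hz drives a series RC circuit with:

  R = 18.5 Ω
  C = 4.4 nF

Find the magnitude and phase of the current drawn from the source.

Step 1 — Angular frequency: ω = 2π·f = 2π·54 = 339.3 rad/s.
Step 2 — Component impedances:
  R: Z = R = 18.5 Ω
  C: Z = 1/(jωC) = -j/(ω·C) = 0 - j6.698e+05 Ω
Step 3 — Series combination: Z_total = R + C = 18.5 - j6.698e+05 Ω = 6.698e+05∠-90.0° Ω.
Step 4 — Source phasor: V = 8.97∠122.3° V = -4.793 + j7.582 V.
Step 5 — Ohm's law: I = V / Z_total = (-4.793 + j7.582) / (18.5 - j6.698e+05) = -1.132e-05 - j7.155e-06 A.
Step 6 — Convert to polar: |I| = 1.339e-05 A, ∠I = -147.7°.

I = 1.339e-05∠-147.7° A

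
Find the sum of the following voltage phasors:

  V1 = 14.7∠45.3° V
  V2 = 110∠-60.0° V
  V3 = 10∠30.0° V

Step 1 — Convert each phasor to rectangular form:
  V1 = 14.7·(cos(45.3°) + j·sin(45.3°)) = 10.34 + j10.45 V
  V2 = 110·(cos(-60.0°) + j·sin(-60.0°)) = 55 - j95.26 V
  V3 = 10·(cos(30.0°) + j·sin(30.0°)) = 8.66 + j5 V
Step 2 — Sum components: V_total = 74 - j79.81 V.
Step 3 — Convert to polar: |V_total| = 108.8 V, ∠V_total = -47.2°.

V_total = 108.8∠-47.2° V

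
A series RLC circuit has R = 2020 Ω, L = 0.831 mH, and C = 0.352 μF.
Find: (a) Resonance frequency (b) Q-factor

Step 1 — Resonance condition Im(Z)=0 gives ω₀ = 1/√(LC).
Step 2 — ω₀ = 1/√(0.000831·3.52e-07) = 5.847e+04 rad/s.
Step 3 — f₀ = ω₀/(2π) = 9306 Hz.
Step 4 — Series Q: Q = ω₀L/R = 5.847e+04·0.000831/2020 = 0.02405.

(a) f₀ = 9306 Hz  (b) Q = 0.02405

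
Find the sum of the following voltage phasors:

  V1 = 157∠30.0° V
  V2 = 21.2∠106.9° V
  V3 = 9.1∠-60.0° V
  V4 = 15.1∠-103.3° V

Step 1 — Convert each phasor to rectangular form:
  V1 = 157·(cos(30.0°) + j·sin(30.0°)) = 136 + j78.5 V
  V2 = 21.2·(cos(106.9°) + j·sin(106.9°)) = -6.163 + j20.28 V
  V3 = 9.1·(cos(-60.0°) + j·sin(-60.0°)) = 4.55 - j7.881 V
  V4 = 15.1·(cos(-103.3°) + j·sin(-103.3°)) = -3.474 - j14.7 V
Step 2 — Sum components: V_total = 130.9 + j76.21 V.
Step 3 — Convert to polar: |V_total| = 151.5 V, ∠V_total = 30.2°.

V_total = 151.5∠30.2° V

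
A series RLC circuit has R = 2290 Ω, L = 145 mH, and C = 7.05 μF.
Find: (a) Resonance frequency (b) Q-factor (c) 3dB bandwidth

Step 1 — Resonance: ω₀ = 1/√(LC) = 1/√(0.145·7.05e-06) = 989.1 rad/s.
Step 2 — f₀ = ω₀/(2π) = 157.4 Hz.
Step 3 — Series Q: Q = ω₀L/R = 989.1·0.145/2290 = 0.06263.
Step 4 — Bandwidth: Δω = ω₀/Q = 1.579e+04 rad/s; BW = Δω/(2π) = 2514 Hz.

(a) f₀ = 157.4 Hz  (b) Q = 0.06263  (c) BW = 2514 Hz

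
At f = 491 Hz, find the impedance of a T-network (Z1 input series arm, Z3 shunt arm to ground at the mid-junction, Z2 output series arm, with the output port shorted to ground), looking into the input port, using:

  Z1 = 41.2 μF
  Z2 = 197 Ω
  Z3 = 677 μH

Step 1 — Angular frequency: ω = 2π·f = 2π·491 = 3085 rad/s.
Step 2 — Component impedances:
  Z1: Z = 1/(jωC) = -j/(ω·C) = 0 - j7.868 Ω
  Z2: Z = R = 197 Ω
  Z3: Z = jωL = j·3085·0.000677 = 0 + j2.089 Ω
Step 3 — With the output port shorted to ground, the output series arm Z2 runs from the junction to ground; the shunt arm Z3 also runs from the junction to ground. They appear in parallel: Z3 || Z2 = 0.02214 + j2.088 Ω.
Step 4 — Series with input arm Z1: Z_in = Z1 + (Z3 || Z2) = 0.02214 - j5.779 Ω = 5.779∠-89.8° Ω.

Z = 0.02214 - j5.779 Ω = 5.779∠-89.8° Ω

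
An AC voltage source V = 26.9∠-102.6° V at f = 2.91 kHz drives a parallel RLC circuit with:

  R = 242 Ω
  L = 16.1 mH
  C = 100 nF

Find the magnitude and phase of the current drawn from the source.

Step 1 — Angular frequency: ω = 2π·f = 2π·2910 = 1.828e+04 rad/s.
Step 2 — Component impedances:
  R: Z = R = 242 Ω
  L: Z = jωL = j·1.828e+04·0.0161 = 0 + j294.4 Ω
  C: Z = 1/(jωC) = -j/(ω·C) = 0 - j546.9 Ω
Step 3 — Parallel combination: 1/Z_total = 1/R + 1/L + 1/C; Z_total = 211.5 + j80.29 Ω = 226.2∠20.8° Ω.
Step 4 — Source phasor: V = 26.9∠-102.6° V = -5.868 - j26.25 V.
Step 5 — Ohm's law: I = V / Z_total = (-5.868 - j26.25) / (211.5 + j80.29) = -0.06543 - j0.09928 A.
Step 6 — Convert to polar: |I| = 0.1189 A, ∠I = -123.4°.

I = 0.1189∠-123.4° A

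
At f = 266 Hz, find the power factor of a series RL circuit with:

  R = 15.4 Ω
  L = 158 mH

Step 1 — Angular frequency: ω = 2π·f = 2π·266 = 1671 rad/s.
Step 2 — Component impedances:
  R: Z = R = 15.4 Ω
  L: Z = jωL = j·1671·0.158 = 0 + j264.1 Ω
Step 3 — Series combination: Z_total = R + L = 15.4 + j264.1 Ω = 264.5∠86.7° Ω.
Step 4 — Power factor: PF = cos(φ) = Re(Z)/|Z| = 15.4/264.5 = 0.05822.
Step 5 — Type: Im(Z) = 264.1 ⇒ lagging (phase φ = 86.7°).

PF = 0.05822 (lagging, φ = 86.7°)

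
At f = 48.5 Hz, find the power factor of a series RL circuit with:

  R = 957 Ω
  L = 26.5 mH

Step 1 — Angular frequency: ω = 2π·f = 2π·48.5 = 304.7 rad/s.
Step 2 — Component impedances:
  R: Z = R = 957 Ω
  L: Z = jωL = j·304.7·0.0265 = 0 + j8.075 Ω
Step 3 — Series combination: Z_total = R + L = 957 + j8.075 Ω = 957∠0.5° Ω.
Step 4 — Power factor: PF = cos(φ) = Re(Z)/|Z| = 957/957 = 1.
Step 5 — Type: Im(Z) = 8.075 ⇒ lagging (phase φ = 0.5°).

PF = 1 (lagging, φ = 0.5°)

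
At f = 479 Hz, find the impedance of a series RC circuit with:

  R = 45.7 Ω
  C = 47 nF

Step 1 — Angular frequency: ω = 2π·f = 2π·479 = 3010 rad/s.
Step 2 — Component impedances:
  R: Z = R = 45.7 Ω
  C: Z = 1/(jωC) = -j/(ω·C) = 0 - j7069 Ω
Step 3 — Series combination: Z_total = R + C = 45.7 - j7069 Ω = 7070∠-89.6° Ω.

Z = 45.7 - j7069 Ω = 7070∠-89.6° Ω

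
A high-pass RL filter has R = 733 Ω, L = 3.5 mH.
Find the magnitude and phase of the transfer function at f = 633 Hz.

Step 1 — Angular frequency: ω = 2π·633 = 3977 rad/s.
Step 2 — Transfer function: H(jω) = jωL/(R + jωL).
Step 3 — Numerator jωL = j·13.92; denominator R + jωL = 733 + j13.92.
Step 4 — H = 0.0003605 + j0.01898.
Step 5 — Magnitude: |H| = 0.01899 (-34.4 dB); phase: φ = 88.9°.

|H| = 0.01899 (-34.4 dB), φ = 88.9°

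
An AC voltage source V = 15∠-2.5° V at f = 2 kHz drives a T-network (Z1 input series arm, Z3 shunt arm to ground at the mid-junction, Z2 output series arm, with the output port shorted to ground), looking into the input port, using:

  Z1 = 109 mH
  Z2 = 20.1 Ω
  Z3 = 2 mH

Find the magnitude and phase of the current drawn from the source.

Step 1 — Angular frequency: ω = 2π·f = 2π·2000 = 1.257e+04 rad/s.
Step 2 — Component impedances:
  Z1: Z = jωL = j·1.257e+04·0.109 = 0 + j1370 Ω
  Z2: Z = R = 20.1 Ω
  Z3: Z = jωL = j·1.257e+04·0.002 = 0 + j25.13 Ω
Step 3 — With the output port shorted to ground, the output series arm Z2 runs from the junction to ground; the shunt arm Z3 also runs from the junction to ground. They appear in parallel: Z3 || Z2 = 12.26 + j9.804 Ω.
Step 4 — Series with input arm Z1: Z_in = Z1 + (Z3 || Z2) = 12.26 + j1380 Ω = 1380∠89.5° Ω.
Step 5 — Source phasor: V = 15∠-2.5° V = 14.99 - j0.6543 V.
Step 6 — Ohm's law: I = V / Z_total = (14.99 - j0.6543) / (12.26 + j1380) = -0.0003777 - j0.01087 A.
Step 7 — Convert to polar: |I| = 0.01087 A, ∠I = -92.0°.

I = 0.01087∠-92.0° A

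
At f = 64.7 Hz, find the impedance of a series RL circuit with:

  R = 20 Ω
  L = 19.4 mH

Step 1 — Angular frequency: ω = 2π·f = 2π·64.7 = 406.5 rad/s.
Step 2 — Component impedances:
  R: Z = R = 20 Ω
  L: Z = jωL = j·406.5·0.0194 = 0 + j7.887 Ω
Step 3 — Series combination: Z_total = R + L = 20 + j7.887 Ω = 21.5∠21.5° Ω.

Z = 20 + j7.887 Ω = 21.5∠21.5° Ω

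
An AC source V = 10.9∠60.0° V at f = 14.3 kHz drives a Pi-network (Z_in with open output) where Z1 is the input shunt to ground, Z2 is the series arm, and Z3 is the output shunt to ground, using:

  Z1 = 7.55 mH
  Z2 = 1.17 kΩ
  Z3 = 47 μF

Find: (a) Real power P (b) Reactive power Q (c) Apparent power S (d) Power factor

Step 1 — Angular frequency: ω = 2π·f = 2π·1.43e+04 = 8.985e+04 rad/s.
Step 2 — Component impedances:
  Z1: Z = jωL = j·8.985e+04·0.00755 = 0 + j678.4 Ω
  Z2: Z = R = 1170 Ω
  Z3: Z = 1/(jωC) = -j/(ω·C) = 0 - j0.2368 Ω
Step 3 — With open output, the series arm Z2 and the output shunt Z3 appear in series to ground: Z2 + Z3 = 1170 - j0.2368 Ω.
Step 4 — Parallel with input shunt Z1: Z_in = Z1 || (Z2 + Z3) = 294.4 + j507.7 Ω = 586.9∠59.9° Ω.
Step 5 — Source phasor: V = 10.9∠60.0° V = 5.45 + j9.44 V.
Step 6 — Current: I = V / Z = 0.01857 + j3.501e-05 A = 0.01857∠0.1° A.
Step 7 — Complex power: S = V·I* = 0.1015 + j0.1751 VA.
Step 8 — Real power: P = Re(S) = 0.1015 W.
Step 9 — Reactive power: Q = Im(S) = 0.1751 VAR.
Step 10 — Apparent power: |S| = 0.2024 VA.
Step 11 — Power factor: PF = P/|S| = 0.5016 (lagging).

(a) P = 0.1015 W  (b) Q = 0.1751 VAR  (c) S = 0.2024 VA  (d) PF = 0.5016 (lagging)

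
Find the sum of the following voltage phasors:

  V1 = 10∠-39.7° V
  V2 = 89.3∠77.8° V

Step 1 — Convert each phasor to rectangular form:
  V1 = 10·(cos(-39.7°) + j·sin(-39.7°)) = 7.694 - j6.388 V
  V2 = 89.3·(cos(77.8°) + j·sin(77.8°)) = 18.87 + j87.28 V
Step 2 — Sum components: V_total = 26.57 + j80.9 V.
Step 3 — Convert to polar: |V_total| = 85.15 V, ∠V_total = 71.8°.

V_total = 85.15∠71.8° V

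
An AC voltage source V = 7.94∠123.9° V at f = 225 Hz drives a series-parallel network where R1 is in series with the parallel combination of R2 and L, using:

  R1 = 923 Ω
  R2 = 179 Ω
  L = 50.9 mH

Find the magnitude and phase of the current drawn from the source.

Step 1 — Angular frequency: ω = 2π·f = 2π·225 = 1414 rad/s.
Step 2 — Component impedances:
  R1: Z = R = 923 Ω
  R2: Z = R = 179 Ω
  L: Z = jωL = j·1414·0.0509 = 0 + j71.96 Ω
Step 3 — Parallel branch: R2 || L = 1/(1/R2 + 1/L) = 24.9 + j61.95 Ω.
Step 4 — Series with R1: Z_total = R1 + (R2 || L) = 947.9 + j61.95 Ω = 949.9∠3.7° Ω.
Step 5 — Source phasor: V = 7.94∠123.9° V = -4.428 + j6.59 V.
Step 6 — Ohm's law: I = V / Z_total = (-4.428 + j6.59) / (947.9 + j61.95) = -0.0042 + j0.007227 A.
Step 7 — Convert to polar: |I| = 0.008359 A, ∠I = 120.2°.

I = 0.008359∠120.2° A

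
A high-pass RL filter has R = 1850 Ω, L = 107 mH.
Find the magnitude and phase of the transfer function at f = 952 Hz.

Step 1 — Angular frequency: ω = 2π·952 = 5982 rad/s.
Step 2 — Transfer function: H(jω) = jωL/(R + jωL).
Step 3 — Numerator jωL = j·640; denominator R + jωL = 1850 + j640.
Step 4 — H = 0.1069 + j0.309.
Step 5 — Magnitude: |H| = 0.3269 (-9.7 dB); phase: φ = 70.9°.

|H| = 0.3269 (-9.7 dB), φ = 70.9°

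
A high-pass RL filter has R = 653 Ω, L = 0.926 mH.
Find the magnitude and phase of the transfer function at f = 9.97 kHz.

Step 1 — Angular frequency: ω = 2π·9970 = 6.264e+04 rad/s.
Step 2 — Transfer function: H(jω) = jωL/(R + jωL).
Step 3 — Numerator jωL = j·58.01; denominator R + jωL = 653 + j58.01.
Step 4 — H = 0.007829 + j0.08814.
Step 5 — Magnitude: |H| = 0.08848 (-21.1 dB); phase: φ = 84.9°.

|H| = 0.08848 (-21.1 dB), φ = 84.9°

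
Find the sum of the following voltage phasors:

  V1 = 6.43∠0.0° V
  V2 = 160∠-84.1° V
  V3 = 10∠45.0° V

Step 1 — Convert each phasor to rectangular form:
  V1 = 6.43·(cos(0.0°) + j·sin(0.0°)) = 6.43 V
  V2 = 160·(cos(-84.1°) + j·sin(-84.1°)) = 16.45 - j159.2 V
  V3 = 10·(cos(45.0°) + j·sin(45.0°)) = 7.071 + j7.071 V
Step 2 — Sum components: V_total = 29.95 - j152.1 V.
Step 3 — Convert to polar: |V_total| = 155 V, ∠V_total = -78.9°.

V_total = 155∠-78.9° V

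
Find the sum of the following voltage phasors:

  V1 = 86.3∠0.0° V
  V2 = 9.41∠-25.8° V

Step 1 — Convert each phasor to rectangular form:
  V1 = 86.3·(cos(0.0°) + j·sin(0.0°)) = 86.3 V
  V2 = 9.41·(cos(-25.8°) + j·sin(-25.8°)) = 8.472 - j4.096 V
Step 2 — Sum components: V_total = 94.77 - j4.096 V.
Step 3 — Convert to polar: |V_total| = 94.86 V, ∠V_total = -2.5°.

V_total = 94.86∠-2.5° V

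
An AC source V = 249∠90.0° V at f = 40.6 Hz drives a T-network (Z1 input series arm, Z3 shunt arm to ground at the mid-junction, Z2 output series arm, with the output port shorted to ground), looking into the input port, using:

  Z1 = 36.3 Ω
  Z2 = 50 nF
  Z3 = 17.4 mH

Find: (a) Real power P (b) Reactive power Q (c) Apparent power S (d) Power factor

Step 1 — Angular frequency: ω = 2π·f = 2π·40.6 = 255.1 rad/s.
Step 2 — Component impedances:
  Z1: Z = R = 36.3 Ω
  Z2: Z = 1/(jωC) = -j/(ω·C) = 0 - j7.84e+04 Ω
  Z3: Z = jωL = j·255.1·0.0174 = 0 + j4.439 Ω
Step 3 — With the output port shorted to ground, the output series arm Z2 runs from the junction to ground; the shunt arm Z3 also runs from the junction to ground. They appear in parallel: Z3 || Z2 = 0 + j4.439 Ω.
Step 4 — Series with input arm Z1: Z_in = Z1 + (Z3 || Z2) = 36.3 + j4.439 Ω = 36.57∠7.0° Ω.
Step 5 — Source phasor: V = 249∠90.0° V = 0 + j249 V.
Step 6 — Current: I = V / Z = 0.8265 + j6.758 A = 6.809∠83.0° A.
Step 7 — Complex power: S = V·I* = 1683 + j205.8 VA.
Step 8 — Real power: P = Re(S) = 1683 W.
Step 9 — Reactive power: Q = Im(S) = 205.8 VAR.
Step 10 — Apparent power: |S| = 1695 VA.
Step 11 — Power factor: PF = P/|S| = 0.9926 (lagging).

(a) P = 1683 W  (b) Q = 205.8 VAR  (c) S = 1695 VA  (d) PF = 0.9926 (lagging)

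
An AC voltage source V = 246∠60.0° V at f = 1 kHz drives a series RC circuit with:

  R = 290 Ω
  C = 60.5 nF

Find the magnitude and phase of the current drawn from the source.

Step 1 — Angular frequency: ω = 2π·f = 2π·1000 = 6283 rad/s.
Step 2 — Component impedances:
  R: Z = R = 290 Ω
  C: Z = 1/(jωC) = -j/(ω·C) = 0 - j2631 Ω
Step 3 — Series combination: Z_total = R + C = 290 - j2631 Ω = 2647∠-83.7° Ω.
Step 4 — Source phasor: V = 246∠60.0° V = 123 + j213 V.
Step 5 — Ohm's law: I = V / Z_total = (123 + j213) / (290 - j2631) = -0.07492 + j0.05502 A.
Step 6 — Convert to polar: |I| = 0.09295 A, ∠I = 143.7°.

I = 0.09295∠143.7° A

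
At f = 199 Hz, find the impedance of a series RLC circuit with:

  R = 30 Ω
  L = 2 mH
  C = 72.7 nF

Step 1 — Angular frequency: ω = 2π·f = 2π·199 = 1250 rad/s.
Step 2 — Component impedances:
  R: Z = R = 30 Ω
  L: Z = jωL = j·1250·0.002 = 0 + j2.501 Ω
  C: Z = 1/(jωC) = -j/(ω·C) = 0 - j1.1e+04 Ω
Step 3 — Series combination: Z_total = R + L + C = 30 - j1.1e+04 Ω = 1.1e+04∠-89.8° Ω.

Z = 30 - j1.1e+04 Ω = 1.1e+04∠-89.8° Ω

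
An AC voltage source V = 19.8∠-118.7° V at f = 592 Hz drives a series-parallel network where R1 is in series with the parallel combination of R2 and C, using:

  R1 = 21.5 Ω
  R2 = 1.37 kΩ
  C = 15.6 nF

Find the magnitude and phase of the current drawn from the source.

Step 1 — Angular frequency: ω = 2π·f = 2π·592 = 3720 rad/s.
Step 2 — Component impedances:
  R1: Z = R = 21.5 Ω
  R2: Z = R = 1370 Ω
  C: Z = 1/(jωC) = -j/(ω·C) = 0 - j1.723e+04 Ω
Step 3 — Parallel branch: R2 || C = 1/(1/R2 + 1/C) = 1361 - j108.2 Ω.
Step 4 — Series with R1: Z_total = R1 + (R2 || C) = 1383 - j108.2 Ω = 1387∠-4.5° Ω.
Step 5 — Source phasor: V = 19.8∠-118.7° V = -9.508 - j17.37 V.
Step 6 — Ohm's law: I = V / Z_total = (-9.508 - j17.37) / (1383 - j108.2) = -0.005857 - j0.01302 A.
Step 7 — Convert to polar: |I| = 0.01427 A, ∠I = -114.2°.

I = 0.01427∠-114.2° A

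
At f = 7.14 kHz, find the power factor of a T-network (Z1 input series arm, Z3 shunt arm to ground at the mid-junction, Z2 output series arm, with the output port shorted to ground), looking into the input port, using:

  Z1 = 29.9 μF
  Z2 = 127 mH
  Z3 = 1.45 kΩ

Step 1 — Angular frequency: ω = 2π·f = 2π·7140 = 4.486e+04 rad/s.
Step 2 — Component impedances:
  Z1: Z = 1/(jωC) = -j/(ω·C) = 0 - j0.7455 Ω
  Z2: Z = jωL = j·4.486e+04·0.127 = 0 + j5697 Ω
  Z3: Z = R = 1450 Ω
Step 3 — With the output port shorted to ground, the output series arm Z2 runs from the junction to ground; the shunt arm Z3 also runs from the junction to ground. They appear in parallel: Z3 || Z2 = 1362 + j346.6 Ω.
Step 4 — Series with input arm Z1: Z_in = Z1 + (Z3 || Z2) = 1362 + j345.8 Ω = 1405∠14.2° Ω.
Step 5 — Power factor: PF = cos(φ) = Re(Z)/|Z| = 1361.8/1405.02 = 0.9692.
Step 6 — Type: Im(Z) = 345.8 ⇒ lagging (phase φ = 14.2°).

PF = 0.9692 (lagging, φ = 14.2°)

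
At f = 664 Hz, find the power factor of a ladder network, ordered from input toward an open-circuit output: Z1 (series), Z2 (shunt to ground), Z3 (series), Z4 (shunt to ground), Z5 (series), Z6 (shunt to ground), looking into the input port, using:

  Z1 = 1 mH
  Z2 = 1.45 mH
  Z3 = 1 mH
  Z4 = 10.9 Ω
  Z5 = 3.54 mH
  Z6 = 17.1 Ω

Step 1 — Angular frequency: ω = 2π·f = 2π·664 = 4172 rad/s.
Step 2 — Component impedances:
  Z1: Z = jωL = j·4172·0.001 = 0 + j4.172 Ω
  Z2: Z = jωL = j·4172·0.00145 = 0 + j6.049 Ω
  Z3: Z = jωL = j·4172·0.001 = 0 + j4.172 Ω
  Z4: Z = R = 10.9 Ω
  Z5: Z = jωL = j·4172·0.00354 = 0 + j14.77 Ω
  Z6: Z = R = 17.1 Ω
Step 3 — Ladder network (open output): work backward from the far end, alternating series and parallel combinations. Z_in = 1.382 + j8.04 Ω = 8.157∠80.2° Ω.
Step 4 — Power factor: PF = cos(φ) = Re(Z)/|Z| = 1.382/8.157 = 0.1694.
Step 5 — Type: Im(Z) = 8.04 ⇒ lagging (phase φ = 80.2°).

PF = 0.1694 (lagging, φ = 80.2°)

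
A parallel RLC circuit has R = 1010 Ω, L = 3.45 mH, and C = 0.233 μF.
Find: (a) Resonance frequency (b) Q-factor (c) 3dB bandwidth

Step 1 — Resonance: ω₀ = 1/√(LC) = 1/√(0.00345·2.33e-07) = 3.527e+04 rad/s.
Step 2 — f₀ = ω₀/(2π) = 5613 Hz.
Step 3 — Parallel Q: Q = R/(ω₀L) = 1010/(3.527e+04·0.00345) = 8.3.
Step 4 — Bandwidth: Δω = ω₀/Q = 4249 rad/s; BW = Δω/(2π) = 676.3 Hz.

(a) f₀ = 5613 Hz  (b) Q = 8.3  (c) BW = 676.3 Hz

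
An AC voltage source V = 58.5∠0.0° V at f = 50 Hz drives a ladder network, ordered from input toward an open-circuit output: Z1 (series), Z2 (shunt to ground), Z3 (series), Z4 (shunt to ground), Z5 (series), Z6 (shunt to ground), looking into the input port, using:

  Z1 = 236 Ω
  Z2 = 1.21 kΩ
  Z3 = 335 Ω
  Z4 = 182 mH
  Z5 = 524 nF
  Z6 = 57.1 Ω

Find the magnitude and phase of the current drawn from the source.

Step 1 — Angular frequency: ω = 2π·f = 2π·50 = 314.2 rad/s.
Step 2 — Component impedances:
  Z1: Z = R = 236 Ω
  Z2: Z = R = 1210 Ω
  Z3: Z = R = 335 Ω
  Z4: Z = jωL = j·314.2·0.182 = 0 + j57.18 Ω
  Z5: Z = 1/(jωC) = -j/(ω·C) = 0 - j6075 Ω
  Z6: Z = R = 57.1 Ω
Step 3 — Ladder network (open output): work backward from the far end, alternating series and parallel combinations. Z_in = 499.7 + j35.35 Ω = 500.9∠4.0° Ω.
Step 4 — Source phasor: V = 58.5∠0.0° V = 58.5 V.
Step 5 — Ohm's law: I = V / Z_total = (58.5) / (499.7 + j35.35) = 0.1165 - j0.008242 A.
Step 6 — Convert to polar: |I| = 0.1168 A, ∠I = -4.0°.

I = 0.1168∠-4.0° A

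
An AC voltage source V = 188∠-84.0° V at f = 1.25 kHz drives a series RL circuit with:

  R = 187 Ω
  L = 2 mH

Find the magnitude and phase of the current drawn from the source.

Step 1 — Angular frequency: ω = 2π·f = 2π·1250 = 7854 rad/s.
Step 2 — Component impedances:
  R: Z = R = 187 Ω
  L: Z = jωL = j·7854·0.002 = 0 + j15.71 Ω
Step 3 — Series combination: Z_total = R + L = 187 + j15.71 Ω = 187.7∠4.8° Ω.
Step 4 — Source phasor: V = 188∠-84.0° V = 19.65 - j187 V.
Step 5 — Ohm's law: I = V / Z_total = (19.65 - j187) / (187 + j15.71) = 0.02095 - j1.002 A.
Step 6 — Convert to polar: |I| = 1.002 A, ∠I = -88.8°.

I = 1.002∠-88.8° A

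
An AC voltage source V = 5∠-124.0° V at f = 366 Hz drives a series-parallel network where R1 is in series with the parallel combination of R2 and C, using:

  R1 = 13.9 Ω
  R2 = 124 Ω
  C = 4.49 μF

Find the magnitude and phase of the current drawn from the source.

Step 1 — Angular frequency: ω = 2π·f = 2π·366 = 2300 rad/s.
Step 2 — Component impedances:
  R1: Z = R = 13.9 Ω
  R2: Z = R = 124 Ω
  C: Z = 1/(jωC) = -j/(ω·C) = 0 - j96.85 Ω
Step 3 — Parallel branch: R2 || C = 1/(1/R2 + 1/C) = 46.98 - j60.15 Ω.
Step 4 — Series with R1: Z_total = R1 + (R2 || C) = 60.88 - j60.15 Ω = 85.59∠-44.7° Ω.
Step 5 — Source phasor: V = 5∠-124.0° V = -2.796 - j4.145 V.
Step 6 — Ohm's law: I = V / Z_total = (-2.796 - j4.145) / (60.88 - j60.15) = 0.0108 - j0.05741 A.
Step 7 — Convert to polar: |I| = 0.05842 A, ∠I = -79.3°.

I = 0.05842∠-79.3° A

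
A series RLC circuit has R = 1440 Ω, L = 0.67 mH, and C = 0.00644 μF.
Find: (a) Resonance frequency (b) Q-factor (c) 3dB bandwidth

Step 1 — Resonance: ω₀ = 1/√(LC) = 1/√(0.00067·6.44e-09) = 4.814e+05 rad/s.
Step 2 — f₀ = ω₀/(2π) = 7.662e+04 Hz.
Step 3 — Series Q: Q = ω₀L/R = 4.814e+05·0.00067/1440 = 0.224.
Step 4 — Bandwidth: Δω = ω₀/Q = 2.149e+06 rad/s; BW = Δω/(2π) = 3.421e+05 Hz.

(a) f₀ = 7.662e+04 Hz  (b) Q = 0.224  (c) BW = 3.421e+05 Hz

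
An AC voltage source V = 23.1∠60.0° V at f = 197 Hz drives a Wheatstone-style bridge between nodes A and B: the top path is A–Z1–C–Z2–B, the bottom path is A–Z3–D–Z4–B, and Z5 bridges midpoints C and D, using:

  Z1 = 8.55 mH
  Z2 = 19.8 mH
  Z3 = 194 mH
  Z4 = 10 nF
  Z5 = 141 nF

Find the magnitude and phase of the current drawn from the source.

Step 1 — Angular frequency: ω = 2π·f = 2π·197 = 1238 rad/s.
Step 2 — Component impedances:
  Z1: Z = jωL = j·1238·0.00855 = 0 + j10.58 Ω
  Z2: Z = jωL = j·1238·0.0198 = 0 + j24.51 Ω
  Z3: Z = jωL = j·1238·0.194 = 0 + j240.1 Ω
  Z4: Z = 1/(jωC) = -j/(ω·C) = 0 - j8.079e+04 Ω
  Z5: Z = 1/(jωC) = -j/(ω·C) = 0 - j5730 Ω
Step 3 — Bridge requires nodal analysis (the Z5 bridge couples midpoints C and D, so the two paths cannot be reduced to a simple series/parallel combination). Setting node B to ground and injecting 1 A at node A, the 3-node admittance system at A, C, D solves to V_A = Z_AB = 0 + j35.13 Ω = 35.13∠90.0° Ω.
Step 4 — Source phasor: V = 23.1∠60.0° V = 11.55 + j20.01 V.
Step 5 — Ohm's law: I = V / Z_total = (11.55 + j20.01) / (0 + j35.13) = 0.5695 - j0.3288 A.
Step 6 — Convert to polar: |I| = 0.6576 A, ∠I = -30.0°.

I = 0.6576∠-30.0° A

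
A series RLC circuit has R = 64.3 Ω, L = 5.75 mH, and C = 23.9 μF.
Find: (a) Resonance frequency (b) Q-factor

Step 1 — Resonance condition Im(Z)=0 gives ω₀ = 1/√(LC).
Step 2 — ω₀ = 1/√(0.00575·2.39e-05) = 2698 rad/s.
Step 3 — f₀ = ω₀/(2π) = 429.3 Hz.
Step 4 — Series Q: Q = ω₀L/R = 2698·0.00575/64.3 = 0.2412.

(a) f₀ = 429.3 Hz  (b) Q = 0.2412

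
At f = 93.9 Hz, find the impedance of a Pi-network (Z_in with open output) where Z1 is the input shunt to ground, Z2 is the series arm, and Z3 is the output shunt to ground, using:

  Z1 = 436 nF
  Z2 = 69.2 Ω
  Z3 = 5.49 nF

Step 1 — Angular frequency: ω = 2π·f = 2π·93.9 = 590 rad/s.
Step 2 — Component impedances:
  Z1: Z = 1/(jωC) = -j/(ω·C) = 0 - j3887 Ω
  Z2: Z = R = 69.2 Ω
  Z3: Z = 1/(jωC) = -j/(ω·C) = 0 - j3.087e+05 Ω
Step 3 — With open output, the series arm Z2 and the output shunt Z3 appear in series to ground: Z2 + Z3 = 69.2 - j3.087e+05 Ω.
Step 4 — Parallel with input shunt Z1: Z_in = Z1 || (Z2 + Z3) = 0.0107 - j3839 Ω = 3839∠-90.0° Ω.

Z = 0.0107 - j3839 Ω = 3839∠-90.0° Ω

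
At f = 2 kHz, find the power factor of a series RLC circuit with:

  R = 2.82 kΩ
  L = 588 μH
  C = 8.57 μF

Step 1 — Angular frequency: ω = 2π·f = 2π·2000 = 1.257e+04 rad/s.
Step 2 — Component impedances:
  R: Z = R = 2820 Ω
  L: Z = jωL = j·1.257e+04·0.000588 = 0 + j7.389 Ω
  C: Z = 1/(jωC) = -j/(ω·C) = 0 - j9.286 Ω
Step 3 — Series combination: Z_total = R + L + C = 2820 - j1.897 Ω = 2820∠-0.0° Ω.
Step 4 — Power factor: PF = cos(φ) = Re(Z)/|Z| = 2820/2820 = 1.
Step 5 — Type: Im(Z) = -1.897 ⇒ leading (phase φ = -0.0°).

PF = 1 (leading, φ = -0.0°)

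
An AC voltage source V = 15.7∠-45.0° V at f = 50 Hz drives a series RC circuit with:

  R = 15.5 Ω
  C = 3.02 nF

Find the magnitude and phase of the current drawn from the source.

Step 1 — Angular frequency: ω = 2π·f = 2π·50 = 314.2 rad/s.
Step 2 — Component impedances:
  R: Z = R = 15.5 Ω
  C: Z = 1/(jωC) = -j/(ω·C) = 0 - j1.054e+06 Ω
Step 3 — Series combination: Z_total = R + C = 15.5 - j1.054e+06 Ω = 1.054e+06∠-90.0° Ω.
Step 4 — Source phasor: V = 15.7∠-45.0° V = 11.1 - j11.1 V.
Step 5 — Ohm's law: I = V / Z_total = (11.1 - j11.1) / (15.5 - j1.054e+06) = 1.053e-05 + j1.053e-05 A.
Step 6 — Convert to polar: |I| = 1.49e-05 A, ∠I = 45.0°.

I = 1.49e-05∠45.0° A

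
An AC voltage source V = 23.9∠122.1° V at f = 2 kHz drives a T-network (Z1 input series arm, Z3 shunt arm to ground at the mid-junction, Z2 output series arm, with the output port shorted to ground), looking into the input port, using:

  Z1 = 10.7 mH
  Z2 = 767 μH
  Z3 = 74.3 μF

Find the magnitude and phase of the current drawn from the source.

Step 1 — Angular frequency: ω = 2π·f = 2π·2000 = 1.257e+04 rad/s.
Step 2 — Component impedances:
  Z1: Z = jωL = j·1.257e+04·0.0107 = 0 + j134.5 Ω
  Z2: Z = jωL = j·1.257e+04·0.000767 = 0 + j9.638 Ω
  Z3: Z = 1/(jωC) = -j/(ω·C) = 0 - j1.071 Ω
Step 3 — With the output port shorted to ground, the output series arm Z2 runs from the junction to ground; the shunt arm Z3 also runs from the junction to ground. They appear in parallel: Z3 || Z2 = 0 - j1.205 Ω.
Step 4 — Series with input arm Z1: Z_in = Z1 + (Z3 || Z2) = 0 + j133.3 Ω = 133.3∠90.0° Ω.
Step 5 — Source phasor: V = 23.9∠122.1° V = -12.7 + j20.25 V.
Step 6 — Ohm's law: I = V / Z_total = (-12.7 + j20.25) / (0 + j133.3) = 0.1519 + j0.09531 A.
Step 7 — Convert to polar: |I| = 0.1794 A, ∠I = 32.1°.

I = 0.1794∠32.1° A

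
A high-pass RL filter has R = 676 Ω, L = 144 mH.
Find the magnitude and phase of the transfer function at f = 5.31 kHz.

Step 1 — Angular frequency: ω = 2π·5310 = 3.336e+04 rad/s.
Step 2 — Transfer function: H(jω) = jωL/(R + jωL).
Step 3 — Numerator jωL = j·4804; denominator R + jωL = 676 + j4804.
Step 4 — H = 0.9806 + j0.138.
Step 5 — Magnitude: |H| = 0.9902 (-0.1 dB); phase: φ = 8.0°.

|H| = 0.9902 (-0.1 dB), φ = 8.0°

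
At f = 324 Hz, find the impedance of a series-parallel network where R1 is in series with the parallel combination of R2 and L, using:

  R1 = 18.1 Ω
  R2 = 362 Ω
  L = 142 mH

Step 1 — Angular frequency: ω = 2π·f = 2π·324 = 2036 rad/s.
Step 2 — Component impedances:
  R1: Z = R = 18.1 Ω
  R2: Z = R = 362 Ω
  L: Z = jωL = j·2036·0.142 = 0 + j289.1 Ω
Step 3 — Parallel branch: R2 || L = 1/(1/R2 + 1/L) = 141 + j176.5 Ω.
Step 4 — Series with R1: Z_total = R1 + (R2 || L) = 159.1 + j176.5 Ω = 237.6∠48.0° Ω.

Z = 159.1 + j176.5 Ω = 237.6∠48.0° Ω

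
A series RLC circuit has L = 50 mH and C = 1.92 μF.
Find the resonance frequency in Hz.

Step 1 — Resonance condition Im(Z)=0 gives ω₀ = 1/√(LC).
Step 2 — ω₀ = 1/√(0.05·1.92e-06) = 3227 rad/s.
Step 3 — f₀ = ω₀/(2π) = 513.7 Hz.

f₀ = 513.7 Hz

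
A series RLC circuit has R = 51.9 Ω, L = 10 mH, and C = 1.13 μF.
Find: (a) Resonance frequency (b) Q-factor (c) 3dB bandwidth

Step 1 — Resonance condition Im(Z)=0 gives ω₀ = 1/√(LC).
Step 2 — ω₀ = 1/√(0.01·1.13e-06) = 9407 rad/s.
Step 3 — f₀ = ω₀/(2π) = 1497 Hz.
Step 4 — Series Q: Q = ω₀L/R = 9407·0.01/51.9 = 1.813.
Step 5 — 3dB bandwidth: Δω = ω₀/Q = 5190 rad/s; BW = Δω/(2π) = 826 Hz.

(a) f₀ = 1497 Hz  (b) Q = 1.813  (c) BW = 826 Hz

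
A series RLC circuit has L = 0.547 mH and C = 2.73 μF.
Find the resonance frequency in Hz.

Step 1 — Resonance condition Im(Z)=0 gives ω₀ = 1/√(LC).
Step 2 — ω₀ = 1/√(0.000547·2.73e-06) = 2.588e+04 rad/s.
Step 3 — f₀ = ω₀/(2π) = 4119 Hz.

f₀ = 4119 Hz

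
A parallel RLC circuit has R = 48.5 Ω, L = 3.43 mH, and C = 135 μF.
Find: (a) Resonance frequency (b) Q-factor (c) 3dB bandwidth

Step 1 — Resonance: ω₀ = 1/√(LC) = 1/√(0.00343·0.000135) = 1470 rad/s.
Step 2 — f₀ = ω₀/(2π) = 233.9 Hz.
Step 3 — Parallel Q: Q = R/(ω₀L) = 48.5/(1470·0.00343) = 9.622.
Step 4 — Bandwidth: Δω = ω₀/Q = 152.7 rad/s; BW = Δω/(2π) = 24.31 Hz.

(a) f₀ = 233.9 Hz  (b) Q = 9.622  (c) BW = 24.31 Hz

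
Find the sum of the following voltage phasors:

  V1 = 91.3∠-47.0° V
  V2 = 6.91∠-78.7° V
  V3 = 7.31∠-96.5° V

Step 1 — Convert each phasor to rectangular form:
  V1 = 91.3·(cos(-47.0°) + j·sin(-47.0°)) = 62.27 - j66.77 V
  V2 = 6.91·(cos(-78.7°) + j·sin(-78.7°)) = 1.354 - j6.776 V
  V3 = 7.31·(cos(-96.5°) + j·sin(-96.5°)) = -0.8275 - j7.263 V
Step 2 — Sum components: V_total = 62.79 - j80.81 V.
Step 3 — Convert to polar: |V_total| = 102.3 V, ∠V_total = -52.2°.

V_total = 102.3∠-52.2° V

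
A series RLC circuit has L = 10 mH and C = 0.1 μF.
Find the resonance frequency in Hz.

Step 1 — Resonance condition Im(Z)=0 gives ω₀ = 1/√(LC).
Step 2 — ω₀ = 1/√(0.01·1e-07) = 3.162e+04 rad/s.
Step 3 — f₀ = ω₀/(2π) = 5033 Hz.

f₀ = 5033 Hz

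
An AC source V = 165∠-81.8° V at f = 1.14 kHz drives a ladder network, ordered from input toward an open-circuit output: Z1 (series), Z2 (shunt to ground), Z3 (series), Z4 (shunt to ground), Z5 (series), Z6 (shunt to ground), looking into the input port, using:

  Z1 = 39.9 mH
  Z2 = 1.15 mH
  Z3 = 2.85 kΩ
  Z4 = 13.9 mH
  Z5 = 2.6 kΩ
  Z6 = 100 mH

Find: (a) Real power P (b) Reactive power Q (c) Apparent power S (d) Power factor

Step 1 — Angular frequency: ω = 2π·f = 2π·1140 = 7163 rad/s.
Step 2 — Component impedances:
  Z1: Z = jωL = j·7163·0.0399 = 0 + j285.8 Ω
  Z2: Z = jωL = j·7163·0.00115 = 0 + j8.237 Ω
  Z3: Z = R = 2850 Ω
  Z4: Z = jωL = j·7163·0.0139 = 0 + j99.56 Ω
  Z5: Z = R = 2600 Ω
  Z6: Z = jωL = j·7163·0.1 = 0 + j716.3 Ω
Step 3 — Ladder network (open output): work backward from the far end, alternating series and parallel combinations. Z_in = 0.02375 + j294 Ω = 294∠90.0° Ω.
Step 4 — Source phasor: V = 165∠-81.8° V = 23.53 - j163.3 V.
Step 5 — Current: I = V / Z = -0.5554 - j0.08008 A = 0.5612∠-171.8° A.
Step 6 — Complex power: S = V·I* = 0.007478 + j92.59 VA.
Step 7 — Real power: P = Re(S) = 0.007478 W.
Step 8 — Reactive power: Q = Im(S) = 92.59 VAR.
Step 9 — Apparent power: |S| = 92.59 VA.
Step 10 — Power factor: PF = P/|S| = 8.076e-05 (lagging).

(a) P = 0.007478 W  (b) Q = 92.59 VAR  (c) S = 92.59 VA  (d) PF = 8.076e-05 (lagging)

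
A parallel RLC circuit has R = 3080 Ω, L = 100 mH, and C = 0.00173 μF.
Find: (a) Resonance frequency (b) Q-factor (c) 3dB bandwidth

Step 1 — Resonance: ω₀ = 1/√(LC) = 1/√(0.1·1.73e-09) = 7.603e+04 rad/s.
Step 2 — f₀ = ω₀/(2π) = 1.21e+04 Hz.
Step 3 — Parallel Q: Q = R/(ω₀L) = 3080/(7.603e+04·0.1) = 0.4051.
Step 4 — Bandwidth: Δω = ω₀/Q = 1.877e+05 rad/s; BW = Δω/(2π) = 2.987e+04 Hz.

(a) f₀ = 1.21e+04 Hz  (b) Q = 0.4051  (c) BW = 2.987e+04 Hz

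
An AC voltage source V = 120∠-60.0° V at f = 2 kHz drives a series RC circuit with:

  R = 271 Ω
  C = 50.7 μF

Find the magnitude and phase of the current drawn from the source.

Step 1 — Angular frequency: ω = 2π·f = 2π·2000 = 1.257e+04 rad/s.
Step 2 — Component impedances:
  R: Z = R = 271 Ω
  C: Z = 1/(jωC) = -j/(ω·C) = 0 - j1.57 Ω
Step 3 — Series combination: Z_total = R + C = 271 - j1.57 Ω = 271∠-0.3° Ω.
Step 4 — Source phasor: V = 120∠-60.0° V = 60 - j103.9 V.
Step 5 — Ohm's law: I = V / Z_total = (60 - j103.9) / (271 - j1.57) = 0.2236 - j0.3822 A.
Step 6 — Convert to polar: |I| = 0.4428 A, ∠I = -59.7°.

I = 0.4428∠-59.7° A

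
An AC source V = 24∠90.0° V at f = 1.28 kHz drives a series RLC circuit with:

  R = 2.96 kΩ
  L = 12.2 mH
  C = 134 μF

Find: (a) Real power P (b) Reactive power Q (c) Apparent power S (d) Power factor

Step 1 — Angular frequency: ω = 2π·f = 2π·1280 = 8042 rad/s.
Step 2 — Component impedances:
  R: Z = R = 2960 Ω
  L: Z = jωL = j·8042·0.0122 = 0 + j98.12 Ω
  C: Z = 1/(jωC) = -j/(ω·C) = 0 - j0.9279 Ω
Step 3 — Series combination: Z_total = R + L + C = 2960 + j97.19 Ω = 2962∠1.9° Ω.
Step 4 — Source phasor: V = 24∠90.0° V = 0 + j24 V.
Step 5 — Current: I = V / Z = 0.0002659 + j0.008099 A = 0.008104∠88.1° A.
Step 6 — Complex power: S = V·I* = 0.1944 + j0.006383 VA.
Step 7 — Real power: P = Re(S) = 0.1944 W.
Step 8 — Reactive power: Q = Im(S) = 0.006383 VAR.
Step 9 — Apparent power: |S| = 0.1945 VA.
Step 10 — Power factor: PF = P/|S| = 0.9995 (lagging).

(a) P = 0.1944 W  (b) Q = 0.006383 VAR  (c) S = 0.1945 VA  (d) PF = 0.9995 (lagging)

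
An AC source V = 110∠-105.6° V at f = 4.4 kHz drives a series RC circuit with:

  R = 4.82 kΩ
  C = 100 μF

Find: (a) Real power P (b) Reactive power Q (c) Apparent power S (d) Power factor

Step 1 — Angular frequency: ω = 2π·f = 2π·4400 = 2.765e+04 rad/s.
Step 2 — Component impedances:
  R: Z = R = 4820 Ω
  C: Z = 1/(jωC) = -j/(ω·C) = 0 - j0.3617 Ω
Step 3 — Series combination: Z_total = R + C = 4820 - j0.3617 Ω = 4820∠-0.0° Ω.
Step 4 — Source phasor: V = 110∠-105.6° V = -29.58 - j105.9 V.
Step 5 — Current: I = V / Z = -0.006136 - j0.02198 A = 0.02282∠-105.6° A.
Step 6 — Complex power: S = V·I* = 2.51 - j0.0001884 VA.
Step 7 — Real power: P = Re(S) = 2.51 W.
Step 8 — Reactive power: Q = Im(S) = -0.0001884 VAR.
Step 9 — Apparent power: |S| = 2.51 VA.
Step 10 — Power factor: PF = P/|S| = 1 (leading).

(a) P = 2.51 W  (b) Q = -0.0001884 VAR  (c) S = 2.51 VA  (d) PF = 1 (leading)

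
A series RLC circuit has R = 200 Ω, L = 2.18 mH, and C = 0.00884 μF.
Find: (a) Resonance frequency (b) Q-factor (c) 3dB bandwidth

Step 1 — Resonance: ω₀ = 1/√(LC) = 1/√(0.00218·8.84e-09) = 2.278e+05 rad/s.
Step 2 — f₀ = ω₀/(2π) = 3.625e+04 Hz.
Step 3 — Series Q: Q = ω₀L/R = 2.278e+05·0.00218/200 = 2.483.
Step 4 — Bandwidth: Δω = ω₀/Q = 9.174e+04 rad/s; BW = Δω/(2π) = 1.46e+04 Hz.

(a) f₀ = 3.625e+04 Hz  (b) Q = 2.483  (c) BW = 1.46e+04 Hz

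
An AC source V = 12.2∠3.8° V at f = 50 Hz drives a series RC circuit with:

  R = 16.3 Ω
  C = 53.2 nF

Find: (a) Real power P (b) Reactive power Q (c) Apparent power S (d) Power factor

Step 1 — Angular frequency: ω = 2π·f = 2π·50 = 314.2 rad/s.
Step 2 — Component impedances:
  R: Z = R = 16.3 Ω
  C: Z = 1/(jωC) = -j/(ω·C) = 0 - j5.983e+04 Ω
Step 3 — Series combination: Z_total = R + C = 16.3 - j5.983e+04 Ω = 5.983e+04∠-90.0° Ω.
Step 4 — Source phasor: V = 12.2∠3.8° V = 12.17 + j0.8085 V.
Step 5 — Current: I = V / Z = -1.346e-05 + j0.0002035 A = 0.0002039∠93.8° A.
Step 6 — Complex power: S = V·I* = 6.777e-07 - j0.002488 VA.
Step 7 — Real power: P = Re(S) = 6.777e-07 W.
Step 8 — Reactive power: Q = Im(S) = -0.002488 VAR.
Step 9 — Apparent power: |S| = 0.002488 VA.
Step 10 — Power factor: PF = P/|S| = 0.0002724 (leading).

(a) P = 6.777e-07 W  (b) Q = -0.002488 VAR  (c) S = 0.002488 VA  (d) PF = 0.0002724 (leading)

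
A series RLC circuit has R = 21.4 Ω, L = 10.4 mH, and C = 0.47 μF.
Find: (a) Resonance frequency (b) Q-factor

Step 1 — Resonance condition Im(Z)=0 gives ω₀ = 1/√(LC).
Step 2 — ω₀ = 1/√(0.0104·4.7e-07) = 1.43e+04 rad/s.
Step 3 — f₀ = ω₀/(2π) = 2276 Hz.
Step 4 — Series Q: Q = ω₀L/R = 1.43e+04·0.0104/21.4 = 6.951.

(a) f₀ = 2276 Hz  (b) Q = 6.951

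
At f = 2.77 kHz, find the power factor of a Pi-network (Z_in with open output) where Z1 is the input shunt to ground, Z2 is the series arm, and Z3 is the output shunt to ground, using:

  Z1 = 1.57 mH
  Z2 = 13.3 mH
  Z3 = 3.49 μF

Step 1 — Angular frequency: ω = 2π·f = 2π·2770 = 1.74e+04 rad/s.
Step 2 — Component impedances:
  Z1: Z = jωL = j·1.74e+04·0.00157 = 0 + j27.32 Ω
  Z2: Z = jωL = j·1.74e+04·0.0133 = 0 + j231.5 Ω
  Z3: Z = 1/(jωC) = -j/(ω·C) = 0 - j16.46 Ω
Step 3 — With open output, the series arm Z2 and the output shunt Z3 appear in series to ground: Z2 + Z3 = 0 + j215 Ω.
Step 4 — Parallel with input shunt Z1: Z_in = Z1 || (Z2 + Z3) = 0 + j24.24 Ω = 24.24∠90.0° Ω.
Step 5 — Power factor: PF = cos(φ) = Re(Z)/|Z| = -0/24.24 = -0.
Step 6 — Type: Im(Z) = 24.24 ⇒ lagging (phase φ = 90.0°).

PF = -0 (lagging, φ = 90.0°)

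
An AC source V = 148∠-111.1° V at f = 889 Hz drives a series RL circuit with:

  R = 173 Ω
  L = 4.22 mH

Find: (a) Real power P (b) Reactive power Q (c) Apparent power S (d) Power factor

Step 1 — Angular frequency: ω = 2π·f = 2π·889 = 5586 rad/s.
Step 2 — Component impedances:
  R: Z = R = 173 Ω
  L: Z = jωL = j·5586·0.00422 = 0 + j23.57 Ω
Step 3 — Series combination: Z_total = R + L = 173 + j23.57 Ω = 174.6∠7.8° Ω.
Step 4 — Source phasor: V = 148∠-111.1° V = -53.28 - j138.1 V.
Step 5 — Current: I = V / Z = -0.4091 - j0.7424 A = 0.8477∠-118.9° A.
Step 6 — Complex power: S = V·I* = 124.3 + j16.94 VA.
Step 7 — Real power: P = Re(S) = 124.3 W.
Step 8 — Reactive power: Q = Im(S) = 16.94 VAR.
Step 9 — Apparent power: |S| = 125.5 VA.
Step 10 — Power factor: PF = P/|S| = 0.9908 (lagging).

(a) P = 124.3 W  (b) Q = 16.94 VAR  (c) S = 125.5 VA  (d) PF = 0.9908 (lagging)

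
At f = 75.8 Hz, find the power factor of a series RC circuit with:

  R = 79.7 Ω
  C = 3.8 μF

Step 1 — Angular frequency: ω = 2π·f = 2π·75.8 = 476.3 rad/s.
Step 2 — Component impedances:
  R: Z = R = 79.7 Ω
  C: Z = 1/(jωC) = -j/(ω·C) = 0 - j552.5 Ω
Step 3 — Series combination: Z_total = R + C = 79.7 - j552.5 Ω = 558.3∠-81.8° Ω.
Step 4 — Power factor: PF = cos(φ) = Re(Z)/|Z| = 79.7/558.3 = 0.1428.
Step 5 — Type: Im(Z) = -552.5 ⇒ leading (phase φ = -81.8°).

PF = 0.1428 (leading, φ = -81.8°)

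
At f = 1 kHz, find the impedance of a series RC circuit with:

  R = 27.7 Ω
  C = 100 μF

Step 1 — Angular frequency: ω = 2π·f = 2π·1000 = 6283 rad/s.
Step 2 — Component impedances:
  R: Z = R = 27.7 Ω
  C: Z = 1/(jωC) = -j/(ω·C) = 0 - j1.592 Ω
Step 3 — Series combination: Z_total = R + C = 27.7 - j1.592 Ω = 27.75∠-3.3° Ω.

Z = 27.7 - j1.592 Ω = 27.75∠-3.3° Ω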